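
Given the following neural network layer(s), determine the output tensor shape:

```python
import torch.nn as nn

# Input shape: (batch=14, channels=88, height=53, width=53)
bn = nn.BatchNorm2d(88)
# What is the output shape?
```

Input: (14, 88, 53, 53) -> Output: (14, 88, 53, 53)

Answer: (14, 88, 53, 53)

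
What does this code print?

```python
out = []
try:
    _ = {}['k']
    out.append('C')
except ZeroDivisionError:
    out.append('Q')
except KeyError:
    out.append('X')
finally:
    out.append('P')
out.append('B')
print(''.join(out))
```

Execution trace: 'X' (except KeyError) → 'P' (finally) → 'B' (after the try/except). Output: XPB

Answer: XPB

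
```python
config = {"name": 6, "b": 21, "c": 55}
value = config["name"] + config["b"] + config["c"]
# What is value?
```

Trace:
`config = {"name": 6, "b": 21, "c": 55}` → config = {'name': 6, 'b': 21, 'c': 55}
`value = config["name"] + config["b"] + config["c"]` → value = 82
So value = 82

Answer: 82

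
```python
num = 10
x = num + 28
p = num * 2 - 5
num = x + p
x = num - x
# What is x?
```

Trace:
`num = 10` → num = 10
`x = num + 28` → x = 38
`p = num * 2 - 5` → p = 15
`num = x + p` → num = 53
`x = num - x` → x = 15
So x = 15

Answer: 15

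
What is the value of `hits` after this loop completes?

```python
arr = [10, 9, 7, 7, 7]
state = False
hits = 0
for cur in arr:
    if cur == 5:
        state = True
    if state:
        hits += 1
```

Count elements after first 5 in [10, 9, 7, 7, 7]
`hits` takes the values: 0

Answer: 0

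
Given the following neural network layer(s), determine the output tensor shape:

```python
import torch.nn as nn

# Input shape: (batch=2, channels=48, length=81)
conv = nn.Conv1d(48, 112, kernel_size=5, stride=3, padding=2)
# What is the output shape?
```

Input: (2, 48, 81) -> Output: (2, 112, 27)

Answer: (2, 112, 27)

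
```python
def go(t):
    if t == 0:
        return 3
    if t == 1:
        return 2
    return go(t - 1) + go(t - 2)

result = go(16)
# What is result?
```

Build up from base cases: go(0)=3, go(1)=2, go(2)=5, go(3)=7, go(4)=12, go(5)=19, go(6)=31, ..., go(16)=3804

Answer: 3804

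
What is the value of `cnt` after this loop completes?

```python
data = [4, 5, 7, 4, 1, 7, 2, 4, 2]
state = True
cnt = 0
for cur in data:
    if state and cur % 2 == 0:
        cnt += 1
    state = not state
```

Count even values at even positions
`cnt` takes the values: 0 → 1 → 2 → 3

Answer: 3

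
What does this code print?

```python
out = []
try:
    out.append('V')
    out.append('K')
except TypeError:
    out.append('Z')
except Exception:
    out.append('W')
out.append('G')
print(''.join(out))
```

Execution trace: 'V' (try body) → 'K' (try body, no exception) → 'G' (after the try/except). Output: VKG

Answer: VKG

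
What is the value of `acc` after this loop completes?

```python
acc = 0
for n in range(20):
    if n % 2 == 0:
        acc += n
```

Sum of even numbers 0 to 19
`acc` takes the values: 0 → 2 → 6 → 12 → 20 → 30 → 42 → 56 → 72 → 90

Answer: 90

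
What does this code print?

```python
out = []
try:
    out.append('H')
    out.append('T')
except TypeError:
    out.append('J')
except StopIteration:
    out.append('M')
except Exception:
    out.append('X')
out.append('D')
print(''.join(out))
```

Execution trace: 'H' (try body) → 'T' (try body, no exception) → 'D' (after the try/except). Output: HTD

Answer: HTD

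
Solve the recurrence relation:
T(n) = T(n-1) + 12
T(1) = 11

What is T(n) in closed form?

Unrolling: T(n) = T(1) + 12·(n-1) = 11 + 12(n-1) = 12n - 1.

Answer: T(n) = 12n - 1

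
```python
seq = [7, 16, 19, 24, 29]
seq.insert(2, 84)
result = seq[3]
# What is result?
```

Trace:
`seq = [7, 16, 19, 24, 29]` → seq = [7, 16, 19, 24, 29]
`seq.insert(2, 84)` → seq = [7, 16, 84, 19, 24, 29]
`result = seq[3]` → result = 19
So result = 19

Answer: 19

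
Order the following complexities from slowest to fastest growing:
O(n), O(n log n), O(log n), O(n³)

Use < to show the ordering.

Ordered by growth rate: O(log n) < O(n) < O(n log n) < O(n³)

Answer: O(log n) < O(n) < O(n log n) < O(n³)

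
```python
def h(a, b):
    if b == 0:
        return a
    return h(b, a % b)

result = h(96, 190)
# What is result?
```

h(96, 190) -> h(190, 96) -> h(96, 94) -> h(94, 2) -> h(2, 0) -> 2

Answer: 2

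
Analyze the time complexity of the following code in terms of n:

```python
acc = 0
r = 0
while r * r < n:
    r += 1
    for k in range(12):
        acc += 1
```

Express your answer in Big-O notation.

Each loop level contributes: √n × 1. Multiplying the contributions gives O(√n).

Answer: O(√n)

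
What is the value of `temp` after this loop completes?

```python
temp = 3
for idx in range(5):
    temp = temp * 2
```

Multiply by 2, 5 times: 3 * 2^5 = 96
`temp` takes the values: 3 → 6 → 12 → 24 → 48 → 96

Answer: 96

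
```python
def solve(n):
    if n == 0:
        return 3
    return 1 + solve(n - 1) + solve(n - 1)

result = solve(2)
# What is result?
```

solve(n) = 1 + 2·solve(n-1), solve(0)=3. Closed form: (3+1)·2^2 - 1 = 15.

Answer: 15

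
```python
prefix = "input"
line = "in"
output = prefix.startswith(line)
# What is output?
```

Trace:
`prefix = "input"` → prefix = 'input'
`line = "in"` → line = 'in'
`output = prefix.startswith(line)` → output = True
So output = True

Answer: True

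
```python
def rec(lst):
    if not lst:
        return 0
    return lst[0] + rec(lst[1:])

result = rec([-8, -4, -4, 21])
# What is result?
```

(-8) + (-4) + (-4) + 21 + 0 = 5

Answer: 5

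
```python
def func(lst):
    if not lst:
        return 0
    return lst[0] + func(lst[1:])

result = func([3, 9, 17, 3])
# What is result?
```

3 + 9 + 17 + 3 + 0 = 32

Answer: 32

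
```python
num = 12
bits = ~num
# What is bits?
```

Trace:
`num = 12` → num = 12
`bits = ~num` → bits = -13
So bits = -13

Answer: -13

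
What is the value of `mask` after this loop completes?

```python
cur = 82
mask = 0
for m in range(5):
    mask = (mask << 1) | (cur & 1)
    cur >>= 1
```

Reverse lowest 5 bits of 82
`mask` takes the values: 0 → 1 → 2 → 4 → 9

Answer: 9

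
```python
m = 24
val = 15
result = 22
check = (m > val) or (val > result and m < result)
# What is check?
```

Trace:
`m = 24` → m = 24
`val = 15` → val = 15
`result = 22` → result = 22
`check = (m > val) or (val > result and m < result)` → check = True
So check = True

Answer: True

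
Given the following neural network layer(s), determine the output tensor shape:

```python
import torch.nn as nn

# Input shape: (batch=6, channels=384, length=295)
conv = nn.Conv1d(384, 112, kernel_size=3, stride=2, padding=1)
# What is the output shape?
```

Input: (6, 384, 295) -> Output: (6, 112, 148)

Answer: (6, 112, 148)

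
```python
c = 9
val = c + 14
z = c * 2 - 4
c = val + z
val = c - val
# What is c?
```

Trace:
`c = 9` → c = 9
`val = c + 14` → val = 23
`z = c * 2 - 4` → z = 14
`c = val + z` → c = 37
`val = c - val` → val = 14
So c = 37

Answer: 37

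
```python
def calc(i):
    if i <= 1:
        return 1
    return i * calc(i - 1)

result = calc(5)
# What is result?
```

calc(5) = 5 * 4 * 3 * 2 * 1 = 120

Answer: 120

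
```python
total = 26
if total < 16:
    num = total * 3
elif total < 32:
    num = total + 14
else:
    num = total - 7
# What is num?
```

Trace:
`total = 26` → total = 26
`if total < 16: ...` → total < 16 is False, total < 32 is True → num = 40
So num = 40

Answer: 40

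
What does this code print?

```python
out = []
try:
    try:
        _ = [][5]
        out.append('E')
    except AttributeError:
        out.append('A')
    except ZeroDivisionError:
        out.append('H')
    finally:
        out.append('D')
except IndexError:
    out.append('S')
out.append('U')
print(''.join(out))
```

Execution trace: 'D' (finally) → 'S' (outer except IndexError) → 'U' (after the try/except). Output: DSU

Answer: DSU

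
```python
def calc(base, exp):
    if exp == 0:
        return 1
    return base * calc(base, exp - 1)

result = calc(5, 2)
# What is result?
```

calc(5, 2) = 5 * 5 = 25

Answer: 25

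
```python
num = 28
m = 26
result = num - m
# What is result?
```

Trace:
`num = 28` → num = 28
`m = 26` → m = 26
`result = num - m` → result = 2
So result = 2

Answer: 2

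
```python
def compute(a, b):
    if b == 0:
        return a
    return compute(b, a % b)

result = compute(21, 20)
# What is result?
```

compute(21, 20) -> compute(20, 1) -> compute(1, 0) -> 1

Answer: 1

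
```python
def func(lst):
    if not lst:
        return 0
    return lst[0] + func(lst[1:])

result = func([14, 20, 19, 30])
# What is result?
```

14 + 20 + 19 + 30 + 0 = 83

Answer: 83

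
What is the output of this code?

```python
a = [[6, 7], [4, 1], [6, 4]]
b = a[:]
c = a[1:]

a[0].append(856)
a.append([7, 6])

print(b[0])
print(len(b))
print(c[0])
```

Key concept: slice with nested mutation.
Step by step:
`a = [[6, 7], [4, 1], [6, 4]]` → a = [[6, 7], [4, 1], [6, 4]]
`b = a[:]` → b = [[6, 7], [4, 1], [6, 4]]
`c = a[1:]` → c = [[4, 1], [6, 4]]
`a[0].append(856)` → a = [[6, 7, 856], [4, 1], [6, 4]]; b = [[6, 7, 856], [4, 1], [6, 4]]
`a.append([7, 6])` → a = [[6, 7, 856], [4, 1], [6, 4], [7, 6]]
`print(b[0])` → prints [6, 7, 856]
`print(len(b))` → prints 3
`print(c[0])` → prints [4, 1]

Answer:
[6, 7, 856]
3
[4, 1]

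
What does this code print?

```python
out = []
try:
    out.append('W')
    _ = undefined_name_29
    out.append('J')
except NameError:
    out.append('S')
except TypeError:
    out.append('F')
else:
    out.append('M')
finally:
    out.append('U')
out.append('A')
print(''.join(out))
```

Execution trace: 'W' (try body) → 'S' (except NameError) → 'U' (finally) → 'A' (after the try/except). Output: WSUA

Answer: WSUA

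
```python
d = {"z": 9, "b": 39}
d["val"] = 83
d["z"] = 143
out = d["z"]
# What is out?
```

Trace:
`d = {"z": 9, "b": 39}` → d = {'z': 9, 'b': 39}
`d["val"] = 83` → d = {'z': 9, 'b': 39, 'val': 83}
`d["z"] = 143` → d = {'z': 143, 'b': 39, 'val': 83}
`out = d["z"]` → out = 143
So out = 143

Answer: 143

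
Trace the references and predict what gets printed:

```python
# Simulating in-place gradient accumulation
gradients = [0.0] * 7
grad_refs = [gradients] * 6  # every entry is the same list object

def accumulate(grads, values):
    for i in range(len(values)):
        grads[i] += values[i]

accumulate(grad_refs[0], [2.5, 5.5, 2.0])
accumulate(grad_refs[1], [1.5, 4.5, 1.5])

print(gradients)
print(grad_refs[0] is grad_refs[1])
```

Key concept: gradient accumulation aliasing.
Step by step:
`gradients = [0.0] * 7` → gradients = [0.0, 0.0, 0.0, 0.0, 0.0, 0.0, 0.0]
`grad_refs = [gradients] * 6` → grad_refs = [[0.0, 0.0, 0.0, 0.0, 0.0, 0.0, 0.0], [0.0, 0.0, 0.0, 0.0, 0.0, 0.0, 0.0], [0.0, 0.0, 0.0, 0.0, 0.0, 0.0, 0.0], [0.0, 0.0, 0.0, 0.0, 0.0, 0.0, 0.0], [0.0, 0.0, 0.0, 0.0, 0.0, 0.0, 0.0], [0.0, 0.0, 0.0, 0.0, 0.0, 0.0, 0.0]]
`accumulate(grad_refs[0], [2.5, 5.5, 2.0])` → gradients = [2.5, 5.5, 2.0, 0.0, 0.0, 0.0, 0.0]; grad_refs = [[2.5, 5.5, 2.0, 0.0, 0.0, 0.0, 0.0], [2.5, 5.5, 2.0, 0.0, 0.0, 0.0, 0.0], [2.5, 5.5, 2.0, 0.0, 0.0, 0.0, 0.0], [2.5, 5.5, 2.0, 0.0, 0.0, 0.0, 0.0], [2.5, 5.5, 2.0, 0.0, 0.0, 0.0, 0.0], [2.5, 5.5, 2.0, 0.0, 0.0, 0.0, 0.0]]
`accumulate(grad_refs[1], [1.5, 4.5, 1.5])` → gradients = [4.0, 10.0, 3.5, 0.0, 0.0, 0.0, 0.0]; grad_refs = [[4.0, 10.0, 3.5, 0.0, 0.0, 0.0, 0.0], [4.0, 10.0, 3.5, 0.0, 0.0, 0.0, 0.0], [4.0, 10.0, 3.5, 0.0, 0.0, 0.0, 0.0], [4.0, 10.0, 3.5, 0.0, 0.0, 0.0, 0.0], [4.0, 10.0, 3.5, 0.0, 0.0, 0.0, 0.0], [4.0, 10.0, 3.5, 0.0, 0.0, 0.0, 0.0]]
`print(gradients)` → prints [4.0, 10.0, 3.5, 0.0, 0.0, 0.0, 0.0]
`print(grad_refs[0] is grad_refs[1])` → prints True

Answer:
[4.0, 10.0, 3.5, 0.0, 0.0, 0.0, 0.0]
True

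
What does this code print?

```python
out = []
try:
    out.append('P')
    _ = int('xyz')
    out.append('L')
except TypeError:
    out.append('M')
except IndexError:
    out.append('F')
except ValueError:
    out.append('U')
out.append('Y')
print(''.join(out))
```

Execution trace: 'P' (try body) → 'U' (except ValueError) → 'Y' (after the try/except). Output: PUY

Answer: PUY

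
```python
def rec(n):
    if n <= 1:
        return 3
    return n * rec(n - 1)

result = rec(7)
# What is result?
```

rec(7) = 7 * 6 * 5 * 4 * 3 * 2 * 3 = 15120

Answer: 15120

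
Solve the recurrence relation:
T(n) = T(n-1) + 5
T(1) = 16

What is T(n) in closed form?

Unrolling: T(n) = T(1) + 5·(n-1) = 16 + 5(n-1) = 5n + 11.

Answer: T(n) = 5n + 11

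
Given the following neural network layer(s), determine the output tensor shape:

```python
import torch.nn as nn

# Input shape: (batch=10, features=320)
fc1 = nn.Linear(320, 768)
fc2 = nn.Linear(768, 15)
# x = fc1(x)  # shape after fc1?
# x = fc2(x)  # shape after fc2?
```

Input: (10, 320) -> after fc1: (10, 768) -> Output: (10, 15)

Answer: (10, 15)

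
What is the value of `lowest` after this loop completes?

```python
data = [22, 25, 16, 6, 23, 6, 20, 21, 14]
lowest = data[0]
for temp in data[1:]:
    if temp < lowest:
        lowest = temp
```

Minimum of [22, 25, 16, 6, 23, 6, 20, 21, 14]
`lowest` takes the values: 22 → 16 → 6

Answer: 6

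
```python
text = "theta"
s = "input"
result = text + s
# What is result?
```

Trace:
`text = "theta"` → text = 'theta'
`s = "input"` → s = 'input'
`result = text + s` → result = 'thetainput'
So result = 'thetainput'

Answer: 'thetainput'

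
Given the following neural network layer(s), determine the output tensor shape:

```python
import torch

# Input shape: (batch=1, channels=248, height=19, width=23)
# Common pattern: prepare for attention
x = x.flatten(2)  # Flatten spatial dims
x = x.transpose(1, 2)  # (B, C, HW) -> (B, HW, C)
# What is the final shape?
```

Input: (1, 248, 19, 23) -> after flatten(2): (1, 248, 437) -> Output: (1, 437, 248)

Answer: (1, 437, 248)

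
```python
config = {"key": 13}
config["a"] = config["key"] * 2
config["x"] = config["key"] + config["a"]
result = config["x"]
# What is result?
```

Trace:
`config = {"key": 13}` → config = {'key': 13}
`config["a"] = config["key"] * 2` → config = {'key': 13, 'a': 26}
`config["x"] = config["key"] + config["a"]` → config = {'key': 13, 'a': 26, 'x': 39}
`result = config["x"]` → result = 39
So result = 39

Answer: 39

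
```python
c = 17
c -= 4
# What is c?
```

Trace:
`c = 17` → c = 17
`c -= 4` → c = 13
So c = 13

Answer: 13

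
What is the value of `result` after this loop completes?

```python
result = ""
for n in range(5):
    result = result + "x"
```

Repeat 'x' 5 times
`result` takes the values: "" → "x" → "xx" → "xxx" → "xxxx" → "xxxxx"

Answer: "xxxxx"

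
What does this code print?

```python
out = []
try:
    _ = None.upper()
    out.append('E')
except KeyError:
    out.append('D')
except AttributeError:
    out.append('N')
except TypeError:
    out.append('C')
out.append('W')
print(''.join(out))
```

Execution trace: 'N' (except AttributeError) → 'W' (after the try/except). Output: NW

Answer: NW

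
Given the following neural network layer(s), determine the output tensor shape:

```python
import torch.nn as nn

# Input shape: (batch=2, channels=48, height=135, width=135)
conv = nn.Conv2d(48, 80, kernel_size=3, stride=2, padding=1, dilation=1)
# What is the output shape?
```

Input: (2, 48, 135, 135) -> Output: (2, 80, 68, 68)

Answer: (2, 80, 68, 68)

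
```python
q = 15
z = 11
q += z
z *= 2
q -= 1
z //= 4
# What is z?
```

Trace:
`q = 15` → q = 15
`z = 11` → z = 11
`q += z` → q = 26
`z *= 2` → z = 22
`q -= 1` → q = 25
`z //= 4` → z = 5
So z = 5

Answer: 5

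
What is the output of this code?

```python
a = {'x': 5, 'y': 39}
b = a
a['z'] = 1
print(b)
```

Key concept: dict aliasing.
Step by step:
`a = {'x': 5, 'y': 39}` → a = {'x': 5, 'y': 39}
`b = a` → b = {'x': 5, 'y': 39} (same object as a)
`a['z'] = 1` → a = {'x': 5, 'y': 39, 'z': 1} (same object as b); b = {'x': 5, 'y': 39, 'z': 1} (same object as a)
`print(b)` → prints {'x': 5, 'y': 39, 'z': 1}

Answer: {'x': 5, 'y': 39, 'z': 1}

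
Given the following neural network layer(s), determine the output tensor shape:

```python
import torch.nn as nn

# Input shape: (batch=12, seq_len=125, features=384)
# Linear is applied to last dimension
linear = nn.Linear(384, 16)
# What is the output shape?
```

Input: (12, 125, 384) -> Output: (12, 125, 16)

Answer: (12, 125, 16)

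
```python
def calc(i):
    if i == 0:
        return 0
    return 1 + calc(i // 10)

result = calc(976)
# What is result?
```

Count of digits of 976: 3

Answer: 3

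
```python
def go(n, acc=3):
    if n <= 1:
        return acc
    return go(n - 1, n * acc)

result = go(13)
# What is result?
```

Accumulator trace (n, acc): (13, 3) -> (12, 39) -> (11, 468) -> (10, 5148) -> (9, 51480) -> (8, 463320) -> (7, 3706560) -> (6, 25945920) -> (5, 155675520) -> (4, 778377600) -> (3, 3113510400) -> (2, 9340531200) -> (1, 18681062400) -> return 18681062400

Answer: 18681062400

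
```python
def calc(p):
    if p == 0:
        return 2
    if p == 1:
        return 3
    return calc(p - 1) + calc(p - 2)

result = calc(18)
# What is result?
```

Build up from base cases: calc(0)=2, calc(1)=3, calc(2)=5, calc(3)=8, calc(4)=13, calc(5)=21, calc(6)=34, ..., calc(18)=10946

Answer: 10946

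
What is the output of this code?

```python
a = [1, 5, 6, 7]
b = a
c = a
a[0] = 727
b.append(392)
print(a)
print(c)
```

Key concept: multiple aliases.
Step by step:
`a = [1, 5, 6, 7]` → a = [1, 5, 6, 7]
`b = a` → b = [1, 5, 6, 7] (same object as a)
`c = a` → c = [1, 5, 6, 7] (same object as a, b)
`a[0] = 727` → a = [727, 5, 6, 7] (same object as b, c); b = [727, 5, 6, 7] (same object as a, c); c = [727, 5, 6, 7] (same object as a, b)
`b.append(392)` → a = [727, 5, 6, 7, 392] (same object as b, c); b = [727, 5, 6, 7, 392] (same object as a, c); c = [727, 5, 6, 7, 392] (same object as a, b)
`print(a)` → prints [727, 5, 6, 7, 392]
`print(c)` → prints [727, 5, 6, 7, 392]

Answer:
[727, 5, 6, 7, 392]
[727, 5, 6, 7, 392]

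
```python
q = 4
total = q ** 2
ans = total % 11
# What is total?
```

Trace:
`q = 4` → q = 4
`total = q ** 2` → total = 16
`ans = total % 11` → ans = 5
So total = 16

Answer: 16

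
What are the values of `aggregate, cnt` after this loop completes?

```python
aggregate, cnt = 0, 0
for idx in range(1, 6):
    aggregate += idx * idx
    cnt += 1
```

Sum of squares and count
`aggregate, cnt` takes the values: (0, 0) → (1, 0) → (1, 1) → (5, 1) → (5, 2) → (14, 2) → (14, 3) → (30, 3) → (30, 4) → (55, 4) → (55, 5)

Answer: 55, 5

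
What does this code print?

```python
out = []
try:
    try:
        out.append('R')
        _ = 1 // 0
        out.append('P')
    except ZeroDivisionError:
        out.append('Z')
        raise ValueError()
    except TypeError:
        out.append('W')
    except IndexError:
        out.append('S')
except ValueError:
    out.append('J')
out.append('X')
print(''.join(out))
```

Execution trace: 'R' (try body) → 'Z' (except ZeroDivisionError) → 'J' (outer except ValueError) → 'X' (after the try/except). Output: RZJX

Answer: RZJX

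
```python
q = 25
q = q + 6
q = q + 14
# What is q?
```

Trace:
`q = 25` → q = 25
`q = q + 6` → q = 31
`q = q + 14` → q = 45
So q = 45

Answer: 45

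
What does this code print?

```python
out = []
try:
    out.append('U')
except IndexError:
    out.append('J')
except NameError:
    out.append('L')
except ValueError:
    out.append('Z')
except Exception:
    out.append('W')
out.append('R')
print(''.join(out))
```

Execution trace: 'U' (try body, no exception) → 'R' (after the try/except). Output: UR

Answer: UR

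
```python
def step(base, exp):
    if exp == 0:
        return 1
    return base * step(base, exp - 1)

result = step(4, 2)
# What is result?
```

step(4, 2) = 4 * 4 = 16

Answer: 16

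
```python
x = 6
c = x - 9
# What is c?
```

Trace:
`x = 6` → x = 6
`c = x - 9` → c = -3
So c = -3

Answer: -3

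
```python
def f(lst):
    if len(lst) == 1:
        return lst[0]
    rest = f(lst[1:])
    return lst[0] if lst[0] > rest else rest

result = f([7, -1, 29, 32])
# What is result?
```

Recursive max over [7, -1, 29, 32] = 32

Answer: 32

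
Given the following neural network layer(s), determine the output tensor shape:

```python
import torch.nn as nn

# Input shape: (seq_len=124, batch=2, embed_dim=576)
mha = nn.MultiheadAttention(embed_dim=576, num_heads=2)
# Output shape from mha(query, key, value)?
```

Input: (124, 2, 576) -> Output: (124, 2, 576)

Answer: (124, 2, 576)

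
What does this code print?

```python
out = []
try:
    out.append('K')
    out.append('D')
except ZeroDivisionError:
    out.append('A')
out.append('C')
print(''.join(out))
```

Execution trace: 'K' (try body) → 'D' (try body, no exception) → 'C' (after the try/except). Output: KDC

Answer: KDC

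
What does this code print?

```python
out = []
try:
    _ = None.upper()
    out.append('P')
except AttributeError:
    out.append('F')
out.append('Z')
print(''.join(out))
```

Execution trace: 'F' (except AttributeError) → 'Z' (after the try/except). Output: FZ

Answer: FZ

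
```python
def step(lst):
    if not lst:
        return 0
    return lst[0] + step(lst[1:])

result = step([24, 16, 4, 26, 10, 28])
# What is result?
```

24 + 16 + 4 + 26 + 10 + 28 + 0 = 108

Answer: 108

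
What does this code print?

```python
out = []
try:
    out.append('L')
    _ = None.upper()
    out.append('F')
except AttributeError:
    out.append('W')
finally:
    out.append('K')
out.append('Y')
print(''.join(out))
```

Execution trace: 'L' (try body) → 'W' (except AttributeError) → 'K' (finally) → 'Y' (after the try/except). Output: LWKY

Answer: LWKY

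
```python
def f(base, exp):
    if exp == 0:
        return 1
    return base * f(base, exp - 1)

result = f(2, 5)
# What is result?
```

f(2, 5) = 2 * 2 * 2 * 2 * 2 = 32

Answer: 32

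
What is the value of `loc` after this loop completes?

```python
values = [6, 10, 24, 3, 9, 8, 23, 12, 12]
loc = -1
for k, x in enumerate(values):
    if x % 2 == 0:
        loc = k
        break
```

First even number index in [6, 10, 24, 3, 9, 8, 23, 12, 12]
`loc` takes the values: -1 → 0

Answer: 0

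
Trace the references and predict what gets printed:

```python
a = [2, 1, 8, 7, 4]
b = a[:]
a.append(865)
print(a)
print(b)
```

Key concept: slice [:] creates copy.
Step by step:
`a = [2, 1, 8, 7, 4]` → a = [2, 1, 8, 7, 4]
`b = a[:]` → b = [2, 1, 8, 7, 4]
`a.append(865)` → a = [2, 1, 8, 7, 4, 865]
`print(a)` → prints [2, 1, 8, 7, 4, 865]
`print(b)` → prints [2, 1, 8, 7, 4]

Answer:
[2, 1, 8, 7, 4, 865]
[2, 1, 8, 7, 4]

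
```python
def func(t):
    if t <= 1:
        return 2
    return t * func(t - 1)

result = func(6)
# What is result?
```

func(6) = 6 * 5 * 4 * 3 * 2 * 2 = 1440

Answer: 1440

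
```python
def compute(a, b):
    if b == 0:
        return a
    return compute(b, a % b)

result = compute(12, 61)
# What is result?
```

compute(12, 61) -> compute(61, 12) -> compute(12, 1) -> compute(1, 0) -> 1

Answer: 1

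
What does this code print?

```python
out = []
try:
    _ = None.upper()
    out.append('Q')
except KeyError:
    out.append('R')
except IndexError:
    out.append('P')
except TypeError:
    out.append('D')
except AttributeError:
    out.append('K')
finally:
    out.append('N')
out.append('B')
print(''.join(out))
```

Execution trace: 'K' (except AttributeError) → 'N' (finally) → 'B' (after the try/except). Output: KNB

Answer: KNB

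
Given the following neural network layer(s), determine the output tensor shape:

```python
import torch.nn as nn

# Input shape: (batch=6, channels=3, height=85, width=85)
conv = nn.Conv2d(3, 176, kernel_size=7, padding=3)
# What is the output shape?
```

Input: (6, 3, 85, 85) -> Output: (6, 176, 85, 85)

Answer: (6, 176, 85, 85)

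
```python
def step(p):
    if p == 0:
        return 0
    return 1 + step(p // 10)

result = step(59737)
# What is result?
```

Count of digits of 59737: 5

Answer: 5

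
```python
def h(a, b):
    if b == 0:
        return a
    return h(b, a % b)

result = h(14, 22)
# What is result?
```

h(14, 22) -> h(22, 14) -> h(14, 8) -> h(8, 6) -> h(6, 2) -> h(2, 0) -> 2

Answer: 2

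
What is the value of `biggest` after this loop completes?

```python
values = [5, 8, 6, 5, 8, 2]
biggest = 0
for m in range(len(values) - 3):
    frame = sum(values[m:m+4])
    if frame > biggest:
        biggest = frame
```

Max sum of 4-element window in [5, 8, 6, 5, 8, 2]
`biggest` takes the values: 0 → 24 → 27

Answer: 27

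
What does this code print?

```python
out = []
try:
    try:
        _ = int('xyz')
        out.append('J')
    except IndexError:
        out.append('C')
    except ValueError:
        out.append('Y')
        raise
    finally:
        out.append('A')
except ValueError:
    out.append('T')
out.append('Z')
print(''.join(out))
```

Execution trace: 'Y' (inner except ValueError) → 'A' (inner finally) → 'T' (outer except ValueError) → 'Z' (after the try/except). Output: YATZ

Answer: YATZ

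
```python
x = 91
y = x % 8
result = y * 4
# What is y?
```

Trace:
`x = 91` → x = 91
`y = x % 8` → y = 3
`result = y * 4` → result = 12
So y = 3

Answer: 3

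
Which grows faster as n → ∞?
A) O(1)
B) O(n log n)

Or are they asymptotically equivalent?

O(1) vs O(n log n): Higher order terms dominate.

Answer: B) O(n log n) grows faster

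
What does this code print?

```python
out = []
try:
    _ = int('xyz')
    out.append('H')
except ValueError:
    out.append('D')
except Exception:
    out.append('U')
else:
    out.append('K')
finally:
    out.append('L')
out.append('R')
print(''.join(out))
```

Execution trace: 'D' (except ValueError) → 'L' (finally) → 'R' (after the try/except). Output: DLR

Answer: DLR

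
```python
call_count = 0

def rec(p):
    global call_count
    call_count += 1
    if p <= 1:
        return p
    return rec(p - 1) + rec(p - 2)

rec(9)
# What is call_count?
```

Calls(p) = 1 + Calls(p-1) + Calls(p-2); Calls(0)=Calls(1)=1. For p=9 this gives 109.

Answer: 109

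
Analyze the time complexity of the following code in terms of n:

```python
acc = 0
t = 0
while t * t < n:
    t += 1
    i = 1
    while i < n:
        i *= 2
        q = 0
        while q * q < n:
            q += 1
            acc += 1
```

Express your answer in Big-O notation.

Each loop level contributes: √n × log n × √n. Multiplying the contributions gives O(n log n).

Answer: O(n log n)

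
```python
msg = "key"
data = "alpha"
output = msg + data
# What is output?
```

Trace:
`msg = "key"` → msg = 'key'
`data = "alpha"` → data = 'alpha'
`output = msg + data` → output = 'keyalpha'
So output = 'keyalpha'

Answer: 'keyalpha'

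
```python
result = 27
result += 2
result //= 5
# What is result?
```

Trace:
`result = 27` → result = 27
`result += 2` → result = 29
`result //= 5` → result = 5
So result = 5

Answer: 5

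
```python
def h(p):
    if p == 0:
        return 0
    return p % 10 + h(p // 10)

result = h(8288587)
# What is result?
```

Sum of digits of 8288587: 7 + 8 + 5 + 8 + 8 + 2 + 8 = 46

Answer: 46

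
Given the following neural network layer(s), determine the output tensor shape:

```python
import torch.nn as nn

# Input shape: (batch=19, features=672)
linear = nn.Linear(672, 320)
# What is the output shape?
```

Input: (19, 672) -> Output: (19, 320)

Answer: (19, 320)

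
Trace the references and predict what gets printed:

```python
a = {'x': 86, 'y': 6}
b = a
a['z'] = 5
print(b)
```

Key concept: dict aliasing.
Step by step:
`a = {'x': 86, 'y': 6}` → a = {'x': 86, 'y': 6}
`b = a` → b = {'x': 86, 'y': 6} (same object as a)
`a['z'] = 5` → a = {'x': 86, 'y': 6, 'z': 5} (same object as b); b = {'x': 86, 'y': 6, 'z': 5} (same object as a)
`print(b)` → prints {'x': 86, 'y': 6, 'z': 5}

Answer: {'x': 86, 'y': 6, 'z': 5}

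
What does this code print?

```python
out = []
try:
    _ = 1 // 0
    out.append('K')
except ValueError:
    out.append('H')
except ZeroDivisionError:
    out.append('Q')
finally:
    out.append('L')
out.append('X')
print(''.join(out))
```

Execution trace: 'Q' (except ZeroDivisionError) → 'L' (finally) → 'X' (after the try/except). Output: QLX

Answer: QLX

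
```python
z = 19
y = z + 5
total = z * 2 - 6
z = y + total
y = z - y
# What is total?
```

Trace:
`z = 19` → z = 19
`y = z + 5` → y = 24
`total = z * 2 - 6` → total = 32
`z = y + total` → z = 56
`y = z - y` → y = 32
So total = 32

Answer: 32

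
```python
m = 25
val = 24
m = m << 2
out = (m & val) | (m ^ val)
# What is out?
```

Trace:
`m = 25` → m = 25
`val = 24` → val = 24
`m = m << 2` → m = 100
`out = (m & val) | (m ^ val)` → out = 124
So out = 124

Answer: 124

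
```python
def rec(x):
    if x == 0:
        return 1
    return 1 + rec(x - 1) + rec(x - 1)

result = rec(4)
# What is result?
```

rec(x) = 1 + 2·rec(x-1), rec(0)=1. Closed form: (1+1)·2^4 - 1 = 31.

Answer: 31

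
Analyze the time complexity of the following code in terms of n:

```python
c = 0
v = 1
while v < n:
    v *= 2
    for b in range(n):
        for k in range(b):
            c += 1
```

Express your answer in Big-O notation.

Each loop level contributes: log n × n × n. Multiplying the contributions gives O(n^2 log n).

Answer: O(n^2 log n)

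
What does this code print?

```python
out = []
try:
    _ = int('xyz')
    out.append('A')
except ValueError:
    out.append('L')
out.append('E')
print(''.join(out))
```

Execution trace: 'L' (except ValueError) → 'E' (after the try/except). Output: LE

Answer: LE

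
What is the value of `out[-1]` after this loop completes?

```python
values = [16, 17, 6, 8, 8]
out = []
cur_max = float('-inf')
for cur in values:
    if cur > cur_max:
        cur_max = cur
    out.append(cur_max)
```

Running max ends at 17
`out` takes the values: [] → [16] → [16, 17] → [16, 17, 17] → [16, 17, 17, 17] → [16, 17, 17, 17, 17]
So `out[-1]` = 17

Answer: 17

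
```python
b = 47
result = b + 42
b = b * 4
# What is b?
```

Trace:
`b = 47` → b = 47
`result = b + 42` → result = 89
`b = b * 4` → b = 188
So b = 188

Answer: 188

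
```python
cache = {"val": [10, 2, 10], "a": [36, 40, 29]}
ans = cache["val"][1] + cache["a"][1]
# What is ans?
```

Trace:
`cache = {"val": [10, 2, 10], "a": [36, 40, 29]}` → cache = {'val': [10, 2, 10], 'a': [36, 40, 29]}
`ans = cache["val"][1] + cache["a"][1]` → ans = 42
So ans = 42

Answer: 42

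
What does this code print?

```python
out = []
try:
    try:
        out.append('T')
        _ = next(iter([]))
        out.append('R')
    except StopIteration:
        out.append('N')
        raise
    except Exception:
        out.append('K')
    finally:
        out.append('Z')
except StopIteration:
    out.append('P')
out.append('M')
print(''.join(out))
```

Execution trace: 'T' (inner try body) → 'N' (inner except StopIteration) → 'Z' (inner finally) → 'P' (outer except StopIteration) → 'M' (after the try/except). Output: TNZPM

Answer: TNZPM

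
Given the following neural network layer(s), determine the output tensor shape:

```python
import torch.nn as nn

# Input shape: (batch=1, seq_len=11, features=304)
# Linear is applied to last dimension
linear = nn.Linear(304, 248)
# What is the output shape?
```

Input: (1, 11, 304) -> Output: (1, 11, 248)

Answer: (1, 11, 248)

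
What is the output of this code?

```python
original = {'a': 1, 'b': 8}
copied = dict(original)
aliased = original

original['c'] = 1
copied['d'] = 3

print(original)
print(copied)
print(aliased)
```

Key concept: dict() creates copy, assignment creates alias.
Step by step:
`original = {'a': 1, 'b': 8}` → original = {'a': 1, 'b': 8}
`copied = dict(original)` → copied = {'a': 1, 'b': 8}
`aliased = original` → aliased = {'a': 1, 'b': 8} (same object as original)
`original['c'] = 1` → original = {'a': 1, 'b': 8, 'c': 1} (same object as aliased); aliased = {'a': 1, 'b': 8, 'c': 1} (same object as original)
`copied['d'] = 3` → copied = {'a': 1, 'b': 8, 'd': 3}
`print(original)` → prints {'a': 1, 'b': 8, 'c': 1}
`print(copied)` → prints {'a': 1, 'b': 8, 'd': 3}
`print(aliased)` → prints {'a': 1, 'b': 8, 'c': 1}

Answer:
{'a': 1, 'b': 8, 'c': 1}
{'a': 1, 'b': 8, 'd': 3}
{'a': 1, 'b': 8, 'c': 1}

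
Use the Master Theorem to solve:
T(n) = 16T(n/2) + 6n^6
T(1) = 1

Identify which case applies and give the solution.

a=16, b=2, f(n)=6n^6. log_2(16) = 4. Since c=6 > 4 and the regularity condition holds (16(n/2)^6 = (16/2^6)n^6 with 16/2^6 < 1), Case 3 applies: T(n) = Θ(f(n)) = O(n^6).

Answer: O(n^6) - Case 3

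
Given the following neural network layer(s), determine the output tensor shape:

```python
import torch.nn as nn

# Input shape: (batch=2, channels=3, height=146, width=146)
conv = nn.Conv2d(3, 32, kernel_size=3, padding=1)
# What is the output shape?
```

Input: (2, 3, 146, 146) -> Output: (2, 32, 146, 146)

Answer: (2, 32, 146, 146)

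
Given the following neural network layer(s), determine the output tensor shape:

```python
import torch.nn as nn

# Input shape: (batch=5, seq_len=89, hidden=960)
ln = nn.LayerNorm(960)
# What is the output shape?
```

Input: (5, 89, 960) -> Output: (5, 89, 960)

Answer: (5, 89, 960)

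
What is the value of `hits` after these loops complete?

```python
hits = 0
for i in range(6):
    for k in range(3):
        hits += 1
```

6 * 3 = 18
`hits` takes the values: 0 → 1 → 2 → 3 → 4 → 5 → 6 → 7 → 8 → 9 → 10 → 11 → 12 → 13 → 14 → 15 → 16 → 17 → 18

Answer: 18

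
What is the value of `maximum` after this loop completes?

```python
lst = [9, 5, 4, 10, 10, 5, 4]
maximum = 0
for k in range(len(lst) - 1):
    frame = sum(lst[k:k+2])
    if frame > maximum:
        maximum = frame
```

Max sum of 2-element window in [9, 5, 4, 10, 10, 5, 4]
`maximum` takes the values: 0 → 14 → 20

Answer: 20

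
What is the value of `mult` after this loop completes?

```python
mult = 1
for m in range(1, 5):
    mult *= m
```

4! = 24
`mult` takes the values: 1 → 2 → 6 → 24

Answer: 24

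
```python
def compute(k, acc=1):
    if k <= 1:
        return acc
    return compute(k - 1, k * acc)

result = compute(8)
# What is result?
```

Accumulator trace (n, acc): (8, 1) -> (7, 8) -> (6, 56) -> (5, 336) -> (4, 1680) -> (3, 6720) -> (2, 20160) -> (1, 40320) -> return 40320

Answer: 40320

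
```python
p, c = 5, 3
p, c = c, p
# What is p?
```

Trace:
`p, c = 5, 3` → p = 5; c = 3
`p, c = c, p` → p = 3; c = 5
So p = 3

Answer: 3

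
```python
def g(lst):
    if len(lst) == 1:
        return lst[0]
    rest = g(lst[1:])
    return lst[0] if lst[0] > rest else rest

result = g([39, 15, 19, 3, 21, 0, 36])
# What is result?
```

Recursive max over [39, 15, 19, 3, 21, 0, 36] = 39

Answer: 39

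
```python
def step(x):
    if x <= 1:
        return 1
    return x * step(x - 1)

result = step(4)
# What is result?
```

step(4) = 4 * 3 * 2 * 1 = 24

Answer: 24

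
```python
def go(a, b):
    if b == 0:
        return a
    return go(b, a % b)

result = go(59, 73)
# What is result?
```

go(59, 73) -> go(73, 59) -> go(59, 14) -> go(14, 3) -> go(3, 2) -> go(2, 1) -> go(1, 0) -> 1

Answer: 1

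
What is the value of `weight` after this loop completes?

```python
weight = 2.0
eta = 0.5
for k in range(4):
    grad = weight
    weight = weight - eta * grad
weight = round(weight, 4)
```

Gradient descent: w = 2.0 * (1 - 0.5)^4
`weight` takes the values: 2.0 → 1.0 → 0.5 → 0.25 → 0.125

Answer: 0.125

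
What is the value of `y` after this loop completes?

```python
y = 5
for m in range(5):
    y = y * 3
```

Multiply by 3, 5 times: 5 * 3^5 = 1215
`y` takes the values: 5 → 15 → 45 → 135 → 405 → 1215

Answer: 1215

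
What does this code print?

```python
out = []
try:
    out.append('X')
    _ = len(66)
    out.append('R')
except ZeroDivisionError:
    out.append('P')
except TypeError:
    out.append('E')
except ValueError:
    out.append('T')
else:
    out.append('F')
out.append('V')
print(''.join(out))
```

Execution trace: 'X' (try body) → 'E' (except TypeError) → 'V' (after the try/except). Output: XEV

Answer: XEV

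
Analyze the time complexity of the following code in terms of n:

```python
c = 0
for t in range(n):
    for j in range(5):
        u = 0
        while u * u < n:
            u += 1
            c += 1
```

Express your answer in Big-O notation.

Each loop level contributes: n × 1 × √n. Multiplying the contributions gives O(n√n).

Answer: O(n√n)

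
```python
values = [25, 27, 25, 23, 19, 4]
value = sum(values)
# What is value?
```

Trace:
`values = [25, 27, 25, 23, 19, 4]` → values = [25, 27, 25, 23, 19, 4]
`value = sum(values)` → value = 123
So value = 123

Answer: 123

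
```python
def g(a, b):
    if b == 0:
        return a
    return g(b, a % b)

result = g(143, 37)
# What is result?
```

g(143, 37) -> g(37, 32) -> g(32, 5) -> g(5, 2) -> g(2, 1) -> g(1, 0) -> 1

Answer: 1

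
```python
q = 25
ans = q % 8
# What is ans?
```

Trace:
`q = 25` → q = 25
`ans = q % 8` → ans = 1
So ans = 1

Answer: 1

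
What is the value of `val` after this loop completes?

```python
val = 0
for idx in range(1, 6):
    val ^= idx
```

XOR of 1 to 5
`val` takes the values: 0 → 1 → 3 → 0 → 4 → 1

Answer: 1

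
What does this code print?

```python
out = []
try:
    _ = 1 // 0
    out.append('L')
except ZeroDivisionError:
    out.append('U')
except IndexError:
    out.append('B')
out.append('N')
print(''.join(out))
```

Execution trace: 'U' (except ZeroDivisionError) → 'N' (after the try/except). Output: UN

Answer: UN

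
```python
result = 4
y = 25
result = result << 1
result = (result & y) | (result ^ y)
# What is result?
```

Trace:
`result = 4` → result = 4
`y = 25` → y = 25
`result = result << 1` → result = 8
`result = (result & y) | (result ^ y)` → result = 25
So result = 25

Answer: 25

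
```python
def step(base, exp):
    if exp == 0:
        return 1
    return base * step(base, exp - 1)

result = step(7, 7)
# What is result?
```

step(7, 7) = 7 * 7 * 7 * 7 * 7 * 7 * 7 = 823543

Answer: 823543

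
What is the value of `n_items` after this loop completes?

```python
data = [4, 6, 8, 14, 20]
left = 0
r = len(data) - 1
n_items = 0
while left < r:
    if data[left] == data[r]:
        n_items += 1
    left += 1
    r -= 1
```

Count matching pairs from ends
`n_items` takes the values: 0

Answer: 0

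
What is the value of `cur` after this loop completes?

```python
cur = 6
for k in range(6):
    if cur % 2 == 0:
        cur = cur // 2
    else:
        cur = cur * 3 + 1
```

Collatz-style transformation from 6
`cur` takes the values: 6 → 3 → 10 → 5 → 16 → 8 → 4

Answer: 4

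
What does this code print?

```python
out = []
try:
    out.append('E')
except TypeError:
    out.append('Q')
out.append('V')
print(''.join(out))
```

Execution trace: 'E' (try body, no exception) → 'V' (after the try/except). Output: EV

Answer: EV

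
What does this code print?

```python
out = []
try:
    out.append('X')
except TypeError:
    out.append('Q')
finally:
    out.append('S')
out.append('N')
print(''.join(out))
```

Execution trace: 'X' (try body, no exception) → 'S' (finally) → 'N' (after the try/except). Output: XSN

Answer: XSN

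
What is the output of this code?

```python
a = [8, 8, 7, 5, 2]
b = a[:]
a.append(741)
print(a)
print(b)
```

Key concept: slice [:] creates copy.
Step by step:
`a = [8, 8, 7, 5, 2]` → a = [8, 8, 7, 5, 2]
`b = a[:]` → b = [8, 8, 7, 5, 2]
`a.append(741)` → a = [8, 8, 7, 5, 2, 741]
`print(a)` → prints [8, 8, 7, 5, 2, 741]
`print(b)` → prints [8, 8, 7, 5, 2]

Answer:
[8, 8, 7, 5, 2, 741]
[8, 8, 7, 5, 2]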